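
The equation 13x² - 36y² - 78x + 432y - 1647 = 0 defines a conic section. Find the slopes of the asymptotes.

√13/6 and -√13/6

Group: 13(x² - 6x) -36(y² - 12y) = 1647
13(x - 3)² -36(y - 6)² = 1647 + 117 - 1296 = 468
Dividing both sides by 468: (x - 3)²/36 - (y - 6)²/13 = 1
Hyperbola, center (3, 6), transverse axis horizontal; a² = 36, b² = 13.
For a horizontal hyperbola the asymptotes have slope ±b/a.
Here that is ±√13/6.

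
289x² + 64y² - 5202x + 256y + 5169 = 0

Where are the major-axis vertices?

(9, -19) and (9, 15)

Group the x- and y-terms: 289(x² - 18x) + 64(y² + 4y) = -5169
Completing the square gives 289(x - 9)² + 64(y + 2)² = -5169 + 23409 + 256 = 18496.
Divide by 18496: (x - 9)²/64 + (y + 2)²/289 = 1
Ellipse, center (9, -2), major axis vertical; a² = 289, b² = 64.
a = 17. Vertices at (h, k ± a).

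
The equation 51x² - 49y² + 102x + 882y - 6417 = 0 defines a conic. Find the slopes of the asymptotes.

Group: 51(x² + 2x) -49(y² - 18y) = 6417
Completing the square gives 51(x + 1)² -49(y - 9)² = 6417 + 51 - 3969 = 2499.
Divide by 2499: (x + 1)²/49 - (y - 9)²/51 = 1
Hyperbola, center (-1, 9), transverse axis horizontal; a² = 49, b² = 51.
For a horizontal hyperbola the asymptotes have slope ±b/a.
Here that is ±√51/7.

√51/7 and -√51/7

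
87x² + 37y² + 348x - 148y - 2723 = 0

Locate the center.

(-2, 2)

Group: 87(x² + 4x) + 37(y² - 4y) = 2723
Complete the square in x and y: 87(x + 2)² + 37(y - 2)² = 2723 + 348 + 148 = 3219
Divide through by 3219 to get (x + 2)²/37 + (y - 2)²/87 = 1.
Ellipse with center (-2, 2).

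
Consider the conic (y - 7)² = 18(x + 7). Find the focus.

(-5/2, 7)

Vertex (-7, 7); 4p = 18 so p = 9/2. Opens right.
Focus is p units from the vertex along the axis: (h + p, k).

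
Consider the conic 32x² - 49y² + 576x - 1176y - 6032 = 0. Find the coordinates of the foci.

(-18, -12) and (0, -12)

Rearranging, 32(x² + 18x) -49(y² + 24y) = 6032.
Complete the square: 32(x + 9)² -49(y + 12)² = 6032 + 2592 - 7056 = 1568
Dividing both sides by 1568: (x + 9)²/49 - (y + 12)²/32 = 1
Hyperbola, center (-9, -12), transverse axis horizontal; a² = 49, b² = 32.
c² = a² + b² = 49 + 32 = 81, so c = 9.
Foci lie on the horizontal axis through the center: (h ± c, k).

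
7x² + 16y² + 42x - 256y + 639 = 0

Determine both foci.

7(x² + 6x) + 16(y² - 16y) = -639
Complete the square in x and y: 7(x + 3)² + 16(y - 8)² = -639 + 63 + 1024 = 448
Dividing both sides by 448: (x + 3)²/64 + (y - 8)²/28 = 1
Ellipse, center (-3, 8), major axis horizontal; a² = 64, b² = 28.
c² = a² - b² = 64 - 28 = 36, so c = 6.
Foci lie on the horizontal axis through the center: (h ± c, k).

(-9, 8) and (3, 8)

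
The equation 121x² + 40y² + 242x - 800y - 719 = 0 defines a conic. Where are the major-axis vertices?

(-1, -1) and (-1, 21)

Group: 121(x² + 2x) + 40(y² - 20y) = 719
Complete the square in x and y: 121(x + 1)² + 40(y - 10)² = 719 + 121 + 4000 = 4840
Divide through by 4840 to get (x + 1)²/40 + (y - 10)²/121 = 1.
Ellipse, center (-1, 10), major axis vertical; a² = 121, b² = 40.
a = 11. Vertices at (h, k ± a).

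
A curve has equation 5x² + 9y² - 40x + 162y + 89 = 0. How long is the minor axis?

Collect terms: 5(x² - 8x) + 9(y² + 18y) = -89
5(x - 4)² + 9(y + 9)² = -89 + 80 + 729 = 720
Divide through by 720 to get (x - 4)²/144 + (y + 9)²/80 = 1.
Ellipse, center (4, -9), major axis horizontal; a² = 144, b² = 80.
b² = 80 so b = 4√5; the minor axis has length 2b = 8√5.

8√5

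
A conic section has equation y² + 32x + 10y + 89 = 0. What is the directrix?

x = 6

Only y is squared. Complete the square in y: (y + 5)² = -32(x + 2).
Vertex (-2, -5); 4p = -32 so p = -8. Opens left.
Directrix is the vertical line x = h − p = -2 − (-8) = 6.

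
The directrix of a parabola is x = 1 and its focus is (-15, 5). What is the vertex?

(-7, 5)

The vertex is the midpoint between the focus and the directrix along the axis of symmetry.
Axis is horizontal (directrix is vertical). Vertex x-coordinate = (-15 + 1)/2 = -7; y-coordinate = 5.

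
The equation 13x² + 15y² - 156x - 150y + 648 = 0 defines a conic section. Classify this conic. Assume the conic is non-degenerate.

ellipse

No xy term. Coefficients of x² and y² are A = 13, C = 15.
A and C have the same sign but A ≠ C ⇒ ellipse.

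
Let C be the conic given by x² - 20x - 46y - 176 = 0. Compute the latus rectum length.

Only x is squared. Complete the square in x: (x - 10)² = 46(y + 6).
Vertex (10, -6); 4p = 46 so p = 23/2. Opens up.
Latus rectum length = |4p| = 46.

46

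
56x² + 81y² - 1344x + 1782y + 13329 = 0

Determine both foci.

(7, -11) and (17, -11)

56(x² - 24x) + 81(y² + 22y) = -13329
56(x - 12)² + 81(y + 11)² = -13329 + 8064 + 9801 = 4536
Divide through by 4536 to get (x - 12)²/81 + (y + 11)²/56 = 1.
Ellipse, center (12, -11), major axis horizontal; a² = 81, b² = 56.
c² = a² - b² = 81 - 56 = 25, so c = 5.
Foci lie on the horizontal axis through the center: (h ± c, k).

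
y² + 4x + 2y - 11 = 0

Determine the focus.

(2, -1)

Only y is squared. Complete the square in y: (y + 1)² = -4(x - 3).
Vertex (3, -1); 4p = -4 so p = -1. Opens left.
Focus is p units from the vertex along the axis: (h + p, k).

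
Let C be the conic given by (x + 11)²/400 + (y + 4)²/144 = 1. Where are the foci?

Center (-11, -4). The larger denominator 400 sits under the x-term, so the major axis is horizontal; a² = 400, b² = 144.
c² = a² - b² = 400 - 144 = 256, so c = 16.
Foci lie on the horizontal axis through the center: (h ± c, k).

(-27, -4) and (5, -4)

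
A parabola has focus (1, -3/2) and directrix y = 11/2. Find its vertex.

(1, 2)

The vertex is the midpoint between the focus and the directrix along the axis of symmetry.
Axis is vertical (directrix is horizontal). Vertex y-coordinate = (-3/2 + 11/2)/2 = 2; x-coordinate = 1.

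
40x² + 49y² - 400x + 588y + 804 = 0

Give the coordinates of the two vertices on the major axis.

40(x² - 10x) + 49(y² + 12y) = -804
40(x - 5)² + 49(y + 6)² = -804 + 1000 + 1764 = 1960
Divide through by 1960 to get (x - 5)²/49 + (y + 6)²/40 = 1.
Ellipse, center (5, -6), major axis horizontal; a² = 49, b² = 40.
a = 7. Vertices at (h ± a, k).

(-2, -6) and (12, -6)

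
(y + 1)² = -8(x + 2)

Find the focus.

Vertex (-2, -1); 4p = -8 so p = -2. Opens left.
Focus is p units from the vertex along the axis: (h + p, k).

(-4, -1)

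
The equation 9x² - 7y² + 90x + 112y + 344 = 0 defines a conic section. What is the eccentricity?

e = 4/3

Collect terms: 9(x² + 10x) -7(y² - 16y) = -344
Complete the square in x and y: 9(x + 5)² -7(y - 8)² = -344 + 225 - 448 = -567
Dividing both sides by -567: (y - 8)²/81 - (x + 5)²/63 = 1
Hyperbola, center (-5, 8), transverse axis vertical; a² = 81, b² = 63.
c² = a² + b² = 144, so c = 12.
e = c/a = 12/9 = 4/3.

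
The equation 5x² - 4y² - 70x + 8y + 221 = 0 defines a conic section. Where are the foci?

5(x² - 14x) -4(y² - 2y) = -221
Complete the square: 5(x - 7)² -4(y - 1)² = -221 + 245 - 4 = 20
Divide by 20: (x - 7)²/4 - (y - 1)²/5 = 1
Hyperbola, center (7, 1), transverse axis horizontal; a² = 4, b² = 5.
c² = a² + b² = 4 + 5 = 9, so c = 3.
Foci lie on the horizontal axis through the center: (h ± c, k).

(4, 1) and (10, 1)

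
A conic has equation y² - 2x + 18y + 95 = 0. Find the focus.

(15/2, -9)

Only y is squared. Complete the square in y: (y + 9)² = 2(x - 7).
Vertex (7, -9); 4p = 2 so p = 1/2. Opens right.
Focus is p units from the vertex along the axis: (h + p, k).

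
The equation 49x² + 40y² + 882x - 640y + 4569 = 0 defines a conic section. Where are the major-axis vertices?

Rearranging, 49(x² + 18x) + 40(y² - 16y) = -4569.
Completing the square gives 49(x + 9)² + 40(y - 8)² = -4569 + 3969 + 2560 = 1960.
Divide by 1960: (x + 9)²/40 + (y - 8)²/49 = 1
Ellipse, center (-9, 8), major axis vertical; a² = 49, b² = 40.
a = 7. Vertices at (h, k ± a).

(-9, 1) and (-9, 15)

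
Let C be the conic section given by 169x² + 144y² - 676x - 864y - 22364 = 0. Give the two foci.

(2, -2) and (2, 8)

169(x² - 4x) + 144(y² - 6y) = 22364
Completing the square gives 169(x - 2)² + 144(y - 3)² = 22364 + 676 + 1296 = 24336.
Divide through by 24336 to get (x - 2)²/144 + (y - 3)²/169 = 1.
Ellipse, center (2, 3), major axis vertical; a² = 169, b² = 144.
c² = a² - b² = 169 - 144 = 25, so c = 5.
Foci lie on the vertical axis through the center: (h, k ± c).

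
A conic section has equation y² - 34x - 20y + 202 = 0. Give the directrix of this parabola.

x = -11/2

Only y is squared. Complete the square in y: (y - 10)² = 34(x - 3).
Vertex (3, 10); 4p = 34 so p = 17/2. Opens right.
Directrix is the vertical line x = h − p = 3 − (17/2) = -11/2.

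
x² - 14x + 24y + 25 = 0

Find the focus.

Only x is squared. Complete the square in x: (x - 7)² = -24(y - 1).
Vertex (7, 1); 4p = -24 so p = -6. Opens down.
Focus is p units from the vertex along the axis: (h, k + p).

(7, -5)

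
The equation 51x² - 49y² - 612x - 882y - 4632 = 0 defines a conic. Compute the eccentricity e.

e = 10/7

Collect terms: 51(x² - 12x) -49(y² + 18y) = 4632
51(x - 6)² -49(y + 9)² = 4632 + 1836 - 3969 = 2499
Divide by 2499: (x - 6)²/49 - (y + 9)²/51 = 1
Hyperbola, center (6, -9), transverse axis horizontal; a² = 49, b² = 51.
c² = a² + b² = 100, so c = 10.
e = c/a = 10/7.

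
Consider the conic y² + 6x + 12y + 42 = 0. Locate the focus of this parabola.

Only y is squared. Complete the square in y: (y + 6)² = -6(x + 1).
Vertex (-1, -6); 4p = -6 so p = -3/2. Opens left.
Focus is p units from the vertex along the axis: (h + p, k).

(-5/2, -6)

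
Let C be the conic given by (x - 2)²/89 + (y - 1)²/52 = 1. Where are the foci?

Center (2, 1). The larger denominator 89 sits under the x-term, so the major axis is horizontal; a² = 89, b² = 52.
c² = a² - b² = 89 - 52 = 37, so c = √37.
Foci lie on the horizontal axis through the center: (h ± c, k).

(2 - √37, 1) and (2 + √37, 1)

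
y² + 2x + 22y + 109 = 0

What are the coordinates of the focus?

Only y is squared. Complete the square in y: (y + 11)² = -2(x - 6).
Vertex (6, -11); 4p = -2 so p = -1/2. Opens left.
Focus is p units from the vertex along the axis: (h + p, k).

(11/2, -11)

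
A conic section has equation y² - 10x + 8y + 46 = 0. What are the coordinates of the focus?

Only y is squared. Complete the square in y: (y + 4)² = 10(x - 3).
Vertex (3, -4); 4p = 10 so p = 5/2. Opens right.
Focus is p units from the vertex along the axis: (h + p, k).

(11/2, -4)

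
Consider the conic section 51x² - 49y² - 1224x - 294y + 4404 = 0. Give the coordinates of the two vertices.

Rearranging, 51(x² - 24x) -49(y² + 6y) = -4404.
Complete the square in x and y: 51(x - 12)² -49(y + 3)² = -4404 + 7344 - 441 = 2499
Dividing both sides by 2499: (x - 12)²/49 - (y + 3)²/51 = 1
Hyperbola, center (12, -3), transverse axis horizontal; a² = 49, b² = 51.
a = 7. Vertices at (h ± a, k).

(5, -3) and (19, -3)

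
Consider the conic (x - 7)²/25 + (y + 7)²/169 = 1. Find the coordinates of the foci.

(7, -19) and (7, 5)

Center (7, -7). The larger denominator 169 sits under the y-term, so the major axis is vertical; a² = 169, b² = 25.
c² = a² - b² = 169 - 25 = 144, so c = 12.
Foci lie on the vertical axis through the center: (h, k ± c).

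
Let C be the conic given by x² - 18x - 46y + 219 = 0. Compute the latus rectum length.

Only x is squared. Complete the square in x: (x - 9)² = 46(y - 3).
Vertex (9, 3); 4p = 46 so p = 23/2. Opens up.
Latus rectum length = |4p| = 46.

46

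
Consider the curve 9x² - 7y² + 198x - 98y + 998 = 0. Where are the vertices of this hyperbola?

(-11, -13) and (-11, -1)

Group: 9(x² + 22x) -7(y² + 14y) = -998
9(x + 11)² -7(y + 7)² = -998 + 1089 - 343 = -252
Divide by -252: (y + 7)²/36 - (x + 11)²/28 = 1
Hyperbola, center (-11, -7), transverse axis vertical; a² = 36, b² = 28.
a = 6. Vertices at (h, k ± a).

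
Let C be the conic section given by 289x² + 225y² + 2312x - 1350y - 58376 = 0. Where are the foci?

(-4, -5) and (-4, 11)

Group the x- and y-terms: 289(x² + 8x) + 225(y² - 6y) = 58376
Completing the square gives 289(x + 4)² + 225(y - 3)² = 58376 + 4624 + 2025 = 65025.
Divide through by 65025 to get (x + 4)²/225 + (y - 3)²/289 = 1.
Ellipse, center (-4, 3), major axis vertical; a² = 289, b² = 225.
c² = a² - b² = 289 - 225 = 64, so c = 8.
Foci lie on the vertical axis through the center: (h, k ± c).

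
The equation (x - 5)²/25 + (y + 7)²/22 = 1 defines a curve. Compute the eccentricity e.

Center (5, -7). The larger denominator 25 sits under the x-term, so the major axis is horizontal; a² = 25, b² = 22.
c² = a² - b² = 3, so c = √3.
e = c/a = √3/5.

e = √3/5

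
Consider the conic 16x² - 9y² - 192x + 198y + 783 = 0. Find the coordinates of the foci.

16(x² - 12x) -9(y² - 22y) = -783
Completing the square gives 16(x - 6)² -9(y - 11)² = -783 + 576 - 1089 = -1296.
Divide by -1296: (y - 11)²/144 - (x - 6)²/81 = 1
Hyperbola, center (6, 11), transverse axis vertical; a² = 144, b² = 81.
c² = a² + b² = 144 + 81 = 225, so c = 15.
Foci lie on the vertical axis through the center: (h, k ± c).

(6, -4) and (6, 26)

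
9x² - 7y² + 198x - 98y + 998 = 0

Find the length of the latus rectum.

Group the x- and y-terms: 9(x² + 22x) -7(y² + 14y) = -998
Complete the square: 9(x + 11)² -7(y + 7)² = -998 + 1089 - 343 = -252
Divide through by -252 to get (y + 7)²/36 - (x + 11)²/28 = 1.
Hyperbola, center (-11, -7), transverse axis vertical; a² = 36, b² = 28.
Latus rectum length = 2b²/a = 2·28/6 = 28/3.

28/3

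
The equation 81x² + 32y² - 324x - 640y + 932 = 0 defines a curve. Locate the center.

Group the x- and y-terms: 81(x² - 4x) + 32(y² - 20y) = -932
Complete the square: 81(x - 2)² + 32(y - 10)² = -932 + 324 + 3200 = 2592
Dividing both sides by 2592: (x - 2)²/32 + (y - 10)²/81 = 1
Ellipse with center (2, 10).

(2, 10)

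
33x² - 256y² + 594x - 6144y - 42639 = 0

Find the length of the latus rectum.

33/8

Group the x- and y-terms: 33(x² + 18x) -256(y² + 24y) = 42639
Complete the square: 33(x + 9)² -256(y + 12)² = 42639 + 2673 - 36864 = 8448
Dividing both sides by 8448: (x + 9)²/256 - (y + 12)²/33 = 1
Hyperbola, center (-9, -12), transverse axis horizontal; a² = 256, b² = 33.
Latus rectum length = 2b²/a = 2·33/16 = 33/8.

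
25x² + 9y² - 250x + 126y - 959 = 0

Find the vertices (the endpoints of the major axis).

Group: 25(x² - 10x) + 9(y² + 14y) = 959
Completing the square gives 25(x - 5)² + 9(y + 7)² = 959 + 625 + 441 = 2025.
Divide through by 2025 to get (x - 5)²/81 + (y + 7)²/225 = 1.
Ellipse, center (5, -7), major axis vertical; a² = 225, b² = 81.
a = 15. Vertices at (h, k ± a).

(5, -22) and (5, 8)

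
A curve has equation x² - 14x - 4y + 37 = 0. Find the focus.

Only x is squared. Complete the square in x: (x - 7)² = 4(y + 3).
Vertex (7, -3); 4p = 4 so p = 1. Opens up.
Focus is p units from the vertex along the axis: (h, k + p).

(7, -2)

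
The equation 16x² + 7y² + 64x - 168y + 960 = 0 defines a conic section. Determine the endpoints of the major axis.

Rearranging, 16(x² + 4x) + 7(y² - 24y) = -960.
Complete the square in x and y: 16(x + 2)² + 7(y - 12)² = -960 + 64 + 1008 = 112
Divide by 112: (x + 2)²/7 + (y - 12)²/16 = 1
Ellipse, center (-2, 12), major axis vertical; a² = 16, b² = 7.
a = 4. Vertices at (h, k ± a).

(-2, 8) and (-2, 16)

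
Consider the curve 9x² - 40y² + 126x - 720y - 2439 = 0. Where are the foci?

(-7, -16) and (-7, -2)

9(x² + 14x) -40(y² + 18y) = 2439
Complete the square in x and y: 9(x + 7)² -40(y + 9)² = 2439 + 441 - 3240 = -360
Divide by -360: (y + 9)²/9 - (x + 7)²/40 = 1
Hyperbola, center (-7, -9), transverse axis vertical; a² = 9, b² = 40.
c² = a² + b² = 9 + 40 = 49, so c = 7.
Foci lie on the vertical axis through the center: (h, k ± c).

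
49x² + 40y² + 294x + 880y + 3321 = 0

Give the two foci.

Group the x- and y-terms: 49(x² + 6x) + 40(y² + 22y) = -3321
49(x + 3)² + 40(y + 11)² = -3321 + 441 + 4840 = 1960
Dividing both sides by 1960: (x + 3)²/40 + (y + 11)²/49 = 1
Ellipse, center (-3, -11), major axis vertical; a² = 49, b² = 40.
c² = a² - b² = 49 - 40 = 9, so c = 3.
Foci lie on the vertical axis through the center: (h, k ± c).

(-3, -14) and (-3, -8)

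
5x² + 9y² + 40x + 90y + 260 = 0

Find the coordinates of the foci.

5(x² + 8x) + 9(y² + 10y) = -260
Completing the square gives 5(x + 4)² + 9(y + 5)² = -260 + 80 + 225 = 45.
Divide through by 45 to get (x + 4)²/9 + (y + 5)²/5 = 1.
Ellipse, center (-4, -5), major axis horizontal; a² = 9, b² = 5.
c² = a² - b² = 9 - 5 = 4, so c = 2.
Foci lie on the horizontal axis through the center: (h ± c, k).

(-6, -5) and (-2, -5)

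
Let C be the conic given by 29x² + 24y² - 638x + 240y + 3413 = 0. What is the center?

Group: 29(x² - 22x) + 24(y² + 10y) = -3413
Complete the square: 29(x - 11)² + 24(y + 5)² = -3413 + 3509 + 600 = 696
Dividing both sides by 696: (x - 11)²/24 + (y + 5)²/29 = 1
Ellipse with center (11, -5).

(11, -5)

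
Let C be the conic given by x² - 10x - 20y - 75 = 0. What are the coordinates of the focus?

(5, 0)

Only x is squared. Complete the square in x: (x - 5)² = 20(y + 5).
Vertex (5, -5); 4p = 20 so p = 5. Opens up.
Focus is p units from the vertex along the axis: (h, k + p).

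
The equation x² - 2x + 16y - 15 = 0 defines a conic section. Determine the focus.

(1, -3)

Only x is squared. Complete the square in x: (x - 1)² = -16(y - 1).
Vertex (1, 1); 4p = -16 so p = -4. Opens down.
Focus is p units from the vertex along the axis: (h, k + p).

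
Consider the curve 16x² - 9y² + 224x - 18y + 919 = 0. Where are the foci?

Collect terms: 16(x² + 14x) -9(y² + 2y) = -919
16(x + 7)² -9(y + 1)² = -919 + 784 - 9 = -144
Divide by -144: (y + 1)²/16 - (x + 7)²/9 = 1
Hyperbola, center (-7, -1), transverse axis vertical; a² = 16, b² = 9.
c² = a² + b² = 16 + 9 = 25, so c = 5.
Foci lie on the vertical axis through the center: (h, k ± c).

(-7, -6) and (-7, 4)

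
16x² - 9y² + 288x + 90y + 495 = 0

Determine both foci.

Collect terms: 16(x² + 18x) -9(y² - 10y) = -495
Complete the square in x and y: 16(x + 9)² -9(y - 5)² = -495 + 1296 - 225 = 576
Divide through by 576 to get (x + 9)²/36 - (y - 5)²/64 = 1.
Hyperbola, center (-9, 5), transverse axis horizontal; a² = 36, b² = 64.
c² = a² + b² = 36 + 64 = 100, so c = 10.
Foci lie on the horizontal axis through the center: (h ± c, k).

(-19, 5) and (1, 5)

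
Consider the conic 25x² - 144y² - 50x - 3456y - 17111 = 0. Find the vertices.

Group: 25(x² - 2x) -144(y² + 24y) = 17111
Complete the square: 25(x - 1)² -144(y + 12)² = 17111 + 25 - 20736 = -3600
Divide by -3600: (y + 12)²/25 - (x - 1)²/144 = 1
Hyperbola, center (1, -12), transverse axis vertical; a² = 25, b² = 144.
a = 5. Vertices at (h, k ± a).

(1, -17) and (1, -7)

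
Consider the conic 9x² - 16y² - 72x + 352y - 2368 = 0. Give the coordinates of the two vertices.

(-4, 11) and (12, 11)

Group: 9(x² - 8x) -16(y² - 22y) = 2368
Complete the square: 9(x - 4)² -16(y - 11)² = 2368 + 144 - 1936 = 576
Divide by 576: (x - 4)²/64 - (y - 11)²/36 = 1
Hyperbola, center (4, 11), transverse axis horizontal; a² = 64, b² = 36.
a = 8. Vertices at (h ± a, k).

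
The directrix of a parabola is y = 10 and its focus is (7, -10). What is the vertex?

The vertex is the midpoint between the focus and the directrix along the axis of symmetry.
Axis is vertical (directrix is horizontal). Vertex y-coordinate = (-10 + 10)/2 = 0; x-coordinate = 7.

(7, 0)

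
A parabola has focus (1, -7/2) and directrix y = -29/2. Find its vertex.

(1, -9)

The vertex is the midpoint between the focus and the directrix along the axis of symmetry.
Axis is vertical (directrix is horizontal). Vertex y-coordinate = (-7/2 + (-29/2))/2 = -9; x-coordinate = 1.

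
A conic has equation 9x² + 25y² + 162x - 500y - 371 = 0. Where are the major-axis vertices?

(-29, 10) and (11, 10)

Group the x- and y-terms: 9(x² + 18x) + 25(y² - 20y) = 371
Complete the square in x and y: 9(x + 9)² + 25(y - 10)² = 371 + 729 + 2500 = 3600
Divide through by 3600 to get (x + 9)²/400 + (y - 10)²/144 = 1.
Ellipse, center (-9, 10), major axis horizontal; a² = 400, b² = 144.
a = 20. Vertices at (h ± a, k).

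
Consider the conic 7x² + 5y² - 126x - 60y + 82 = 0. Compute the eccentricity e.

e = √14/7

7(x² - 18x) + 5(y² - 12y) = -82
Complete the square: 7(x - 9)² + 5(y - 6)² = -82 + 567 + 180 = 665
Divide by 665: (x - 9)²/95 + (y - 6)²/133 = 1
Ellipse, center (9, 6), major axis vertical; a² = 133, b² = 95.
c² = a² - b² = 38, so c = √38.
e = c/a = √38/√133 = √14/7.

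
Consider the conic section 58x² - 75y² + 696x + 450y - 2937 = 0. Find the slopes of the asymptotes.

√174/15 and -√174/15

58(x² + 12x) -75(y² - 6y) = 2937
Complete the square: 58(x + 6)² -75(y - 3)² = 2937 + 2088 - 675 = 4350
Dividing both sides by 4350: (x + 6)²/75 - (y - 3)²/58 = 1
Hyperbola, center (-6, 3), transverse axis horizontal; a² = 75, b² = 58.
For a horizontal hyperbola the asymptotes have slope ±b/a.
Here that is ±√58/5√3 = ±√174/15.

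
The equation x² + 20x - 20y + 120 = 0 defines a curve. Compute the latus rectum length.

Only x is squared. Complete the square in x: (x + 10)² = 20(y - 1).
Vertex (-10, 1); 4p = 20 so p = 5. Opens up.
Latus rectum length = |4p| = 20.

20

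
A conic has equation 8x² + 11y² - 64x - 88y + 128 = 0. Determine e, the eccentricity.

Group: 8(x² - 8x) + 11(y² - 8y) = -128
Complete the square: 8(x - 4)² + 11(y - 4)² = -128 + 128 + 176 = 176
Dividing both sides by 176: (x - 4)²/22 + (y - 4)²/16 = 1
Ellipse, center (4, 4), major axis horizontal; a² = 22, b² = 16.
c² = a² - b² = 6, so c = √6.
e = c/a = √6/√22 = √33/11.

e = √33/11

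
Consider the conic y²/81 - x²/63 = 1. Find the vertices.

(0, -9) and (0, 9)

Center (0, 0). The positive term is the y-term, so the transverse axis is vertical; a² = 81, b² = 63.
a = 9. Vertices at (h, k ± a).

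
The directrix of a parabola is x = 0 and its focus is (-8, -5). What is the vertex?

The vertex is the midpoint between the focus and the directrix along the axis of symmetry.
Axis is horizontal (directrix is vertical). Vertex x-coordinate = (-8 + 0)/2 = -4; y-coordinate = -5.

(-4, -5)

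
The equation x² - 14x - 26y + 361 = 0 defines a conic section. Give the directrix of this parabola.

Only x is squared. Complete the square in x: (x - 7)² = 26(y - 12).
Vertex (7, 12); 4p = 26 so p = 13/2. Opens up.
Directrix is the horizontal line y = k − p = 12 − (13/2) = 11/2.

y = 11/2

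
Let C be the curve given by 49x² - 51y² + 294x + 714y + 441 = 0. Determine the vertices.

(-3, 0) and (-3, 14)

Rearranging, 49(x² + 6x) -51(y² - 14y) = -441.
Completing the square gives 49(x + 3)² -51(y - 7)² = -441 + 441 - 2499 = -2499.
Divide through by -2499 to get (y - 7)²/49 - (x + 3)²/51 = 1.
Hyperbola, center (-3, 7), transverse axis vertical; a² = 49, b² = 51.
a = 7. Vertices at (h, k ± a).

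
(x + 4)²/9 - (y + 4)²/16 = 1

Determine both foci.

(-9, -4) and (1, -4)

Center (-4, -4). The positive term is the x-term, so the transverse axis is horizontal; a² = 9, b² = 16.
c² = a² + b² = 9 + 16 = 25, so c = 5.
Foci lie on the horizontal axis through the center: (h ± c, k).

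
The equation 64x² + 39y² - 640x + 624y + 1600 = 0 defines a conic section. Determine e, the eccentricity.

e = 5/8

Collect terms: 64(x² - 10x) + 39(y² + 16y) = -1600
64(x - 5)² + 39(y + 8)² = -1600 + 1600 + 2496 = 2496
Divide by 2496: (x - 5)²/39 + (y + 8)²/64 = 1
Ellipse, center (5, -8), major axis vertical; a² = 64, b² = 39.
c² = a² - b² = 25, so c = 5.
e = c/a = 5/8.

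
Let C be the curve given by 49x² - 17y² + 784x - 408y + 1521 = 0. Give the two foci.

(-8, -12 - √66) and (-8, -12 + √66)

49(x² + 16x) -17(y² + 24y) = -1521
Completing the square gives 49(x + 8)² -17(y + 12)² = -1521 + 3136 - 2448 = -833.
Divide through by -833 to get (y + 12)²/49 - (x + 8)²/17 = 1.
Hyperbola, center (-8, -12), transverse axis vertical; a² = 49, b² = 17.
c² = a² + b² = 49 + 17 = 66, so c = √66.
Foci lie on the vertical axis through the center: (h, k ± c).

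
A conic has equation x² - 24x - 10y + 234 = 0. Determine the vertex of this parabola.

(12, 9)

Only x is squared. Complete the square in x: (x - 12)² = 10(y - 9).
Vertex (12, 9); 4p = 10 so p = 5/2. Opens up.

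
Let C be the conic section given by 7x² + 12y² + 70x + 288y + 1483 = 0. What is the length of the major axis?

4√15

Group: 7(x² + 10x) + 12(y² + 24y) = -1483
Complete the square: 7(x + 5)² + 12(y + 12)² = -1483 + 175 + 1728 = 420
Dividing both sides by 420: (x + 5)²/60 + (y + 12)²/35 = 1
Ellipse, center (-5, -12), major axis horizontal; a² = 60, b² = 35.
a² = 60 so a = 2√15; the major axis has length 2a = 4√15.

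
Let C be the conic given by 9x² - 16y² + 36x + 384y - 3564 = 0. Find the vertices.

Group: 9(x² + 4x) -16(y² - 24y) = 3564
Complete the square: 9(x + 2)² -16(y - 12)² = 3564 + 36 - 2304 = 1296
Divide by 1296: (x + 2)²/144 - (y - 12)²/81 = 1
Hyperbola, center (-2, 12), transverse axis horizontal; a² = 144, b² = 81.
a = 12. Vertices at (h ± a, k).

(-14, 12) and (10, 12)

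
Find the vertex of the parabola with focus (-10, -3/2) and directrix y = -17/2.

The vertex is the midpoint between the focus and the directrix along the axis of symmetry.
Axis is vertical (directrix is horizontal). Vertex y-coordinate = (-3/2 + (-17/2))/2 = -5; x-coordinate = -10.

(-10, -5)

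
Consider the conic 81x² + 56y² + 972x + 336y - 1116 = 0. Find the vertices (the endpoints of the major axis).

Rearranging, 81(x² + 12x) + 56(y² + 6y) = 1116.
81(x + 6)² + 56(y + 3)² = 1116 + 2916 + 504 = 4536
Divide by 4536: (x + 6)²/56 + (y + 3)²/81 = 1
Ellipse, center (-6, -3), major axis vertical; a² = 81, b² = 56.
a = 9. Vertices at (h, k ± a).

(-6, -12) and (-6, 6)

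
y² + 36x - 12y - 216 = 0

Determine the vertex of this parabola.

(7, 6)

Only y is squared. Complete the square in y: (y - 6)² = -36(x - 7).
Vertex (7, 6); 4p = -36 so p = -9. Opens left.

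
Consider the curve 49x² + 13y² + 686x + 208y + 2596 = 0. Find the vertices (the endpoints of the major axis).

(-7, -15) and (-7, -1)

Group the x- and y-terms: 49(x² + 14x) + 13(y² + 16y) = -2596
Complete the square: 49(x + 7)² + 13(y + 8)² = -2596 + 2401 + 832 = 637
Divide by 637: (x + 7)²/13 + (y + 8)²/49 = 1
Ellipse, center (-7, -8), major axis vertical; a² = 49, b² = 13.
a = 7. Vertices at (h, k ± a).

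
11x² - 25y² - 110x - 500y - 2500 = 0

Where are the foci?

Group: 11(x² - 10x) -25(y² + 20y) = 2500
Complete the square in x and y: 11(x - 5)² -25(y + 10)² = 2500 + 275 - 2500 = 275
Dividing both sides by 275: (x - 5)²/25 - (y + 10)²/11 = 1
Hyperbola, center (5, -10), transverse axis horizontal; a² = 25, b² = 11.
c² = a² + b² = 25 + 11 = 36, so c = 6.
Foci lie on the horizontal axis through the center: (h ± c, k).

(-1, -10) and (11, -10)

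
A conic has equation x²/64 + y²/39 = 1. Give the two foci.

(-5, 0) and (5, 0)

Center (0, 0). The larger denominator 64 sits under the x-term, so the major axis is horizontal; a² = 64, b² = 39.
c² = a² - b² = 64 - 39 = 25, so c = 5.
Foci lie on the horizontal axis through the center: (h ± c, k).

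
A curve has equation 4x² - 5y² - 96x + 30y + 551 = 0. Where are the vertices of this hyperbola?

(12, 1) and (12, 5)

4(x² - 24x) -5(y² - 6y) = -551
Complete the square in x and y: 4(x - 12)² -5(y - 3)² = -551 + 576 - 45 = -20
Divide through by -20 to get (y - 3)²/4 - (x - 12)²/5 = 1.
Hyperbola, center (12, 3), transverse axis vertical; a² = 4, b² = 5.
a = 2. Vertices at (h, k ± a).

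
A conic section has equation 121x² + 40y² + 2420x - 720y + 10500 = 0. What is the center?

(-10, 9)

Group: 121(x² + 20x) + 40(y² - 18y) = -10500
Completing the square gives 121(x + 10)² + 40(y - 9)² = -10500 + 12100 + 3240 = 4840.
Divide by 4840: (x + 10)²/40 + (y - 9)²/121 = 1
Ellipse with center (-10, 9).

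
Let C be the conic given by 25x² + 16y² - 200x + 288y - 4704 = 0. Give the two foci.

Group the x- and y-terms: 25(x² - 8x) + 16(y² + 18y) = 4704
25(x - 4)² + 16(y + 9)² = 4704 + 400 + 1296 = 6400
Divide by 6400: (x - 4)²/256 + (y + 9)²/400 = 1
Ellipse, center (4, -9), major axis vertical; a² = 400, b² = 256.
c² = a² - b² = 400 - 256 = 144, so c = 12.
Foci lie on the vertical axis through the center: (h, k ± c).

(4, -21) and (4, 3)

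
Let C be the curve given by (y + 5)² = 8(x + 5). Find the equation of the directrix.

Vertex (-5, -5); 4p = 8 so p = 2. Opens right.
Directrix is the vertical line x = h − p = -5 − (2) = -7.

x = -7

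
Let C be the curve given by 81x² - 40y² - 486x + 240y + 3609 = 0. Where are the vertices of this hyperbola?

(3, -6) and (3, 12)

Group: 81(x² - 6x) -40(y² - 6y) = -3609
Complete the square in x and y: 81(x - 3)² -40(y - 3)² = -3609 + 729 - 360 = -3240
Divide by -3240: (y - 3)²/81 - (x - 3)²/40 = 1
Hyperbola, center (3, 3), transverse axis vertical; a² = 81, b² = 40.
a = 9. Vertices at (h, k ± a).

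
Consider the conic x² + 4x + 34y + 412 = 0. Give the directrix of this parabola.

y = -7/2

Only x is squared. Complete the square in x: (x + 2)² = -34(y + 12).
Vertex (-2, -12); 4p = -34 so p = -17/2. Opens down.
Directrix is the horizontal line y = k − p = -12 − (-17/2) = -7/2.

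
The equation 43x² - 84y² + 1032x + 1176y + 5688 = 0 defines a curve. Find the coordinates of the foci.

Collect terms: 43(x² + 24x) -84(y² - 14y) = -5688
43(x + 12)² -84(y - 7)² = -5688 + 6192 - 4116 = -3612
Dividing both sides by -3612: (y - 7)²/43 - (x + 12)²/84 = 1
Hyperbola, center (-12, 7), transverse axis vertical; a² = 43, b² = 84.
c² = a² + b² = 43 + 84 = 127, so c = √127.
Foci lie on the vertical axis through the center: (h, k ± c).

(-12, 7 - √127) and (-12, 7 + √127)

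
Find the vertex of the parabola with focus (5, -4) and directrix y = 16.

The vertex is the midpoint between the focus and the directrix along the axis of symmetry.
Axis is vertical (directrix is horizontal). Vertex y-coordinate = (-4 + 16)/2 = 6; x-coordinate = 5.

(5, 6)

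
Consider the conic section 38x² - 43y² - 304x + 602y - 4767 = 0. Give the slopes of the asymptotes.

Rearranging, 38(x² - 8x) -43(y² - 14y) = 4767.
Completing the square gives 38(x - 4)² -43(y - 7)² = 4767 + 608 - 2107 = 3268.
Divide through by 3268 to get (x - 4)²/86 - (y - 7)²/76 = 1.
Hyperbola, center (4, 7), transverse axis horizontal; a² = 86, b² = 76.
For a horizontal hyperbola the asymptotes have slope ±b/a.
Here that is ±2√19/√86 = ±√1634/43.

√1634/43 and -√1634/43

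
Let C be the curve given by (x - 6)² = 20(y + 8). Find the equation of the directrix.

Vertex (6, -8); 4p = 20 so p = 5. Opens up.
Directrix is the horizontal line y = k − p = -8 − (5) = -13.

y = -13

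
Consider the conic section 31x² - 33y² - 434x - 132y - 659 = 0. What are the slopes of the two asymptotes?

√1023/33 and -√1023/33

31(x² - 14x) -33(y² + 4y) = 659
Complete the square: 31(x - 7)² -33(y + 2)² = 659 + 1519 - 132 = 2046
Divide by 2046: (x - 7)²/66 - (y + 2)²/62 = 1
Hyperbola, center (7, -2), transverse axis horizontal; a² = 66, b² = 62.
For a horizontal hyperbola the asymptotes have slope ±b/a.
Here that is ±√62/√66 = ±√1023/33.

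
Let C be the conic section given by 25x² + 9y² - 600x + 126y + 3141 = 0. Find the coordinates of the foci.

Rearranging, 25(x² - 24x) + 9(y² + 14y) = -3141.
Completing the square gives 25(x - 12)² + 9(y + 7)² = -3141 + 3600 + 441 = 900.
Divide by 900: (x - 12)²/36 + (y + 7)²/100 = 1
Ellipse, center (12, -7), major axis vertical; a² = 100, b² = 36.
c² = a² - b² = 100 - 36 = 64, so c = 8.
Foci lie on the vertical axis through the center: (h, k ± c).

(12, -15) and (12, 1)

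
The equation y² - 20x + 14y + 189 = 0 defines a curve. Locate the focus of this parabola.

Only y is squared. Complete the square in y: (y + 7)² = 20(x - 7).
Vertex (7, -7); 4p = 20 so p = 5. Opens right.
Focus is p units from the vertex along the axis: (h + p, k).

(12, -7)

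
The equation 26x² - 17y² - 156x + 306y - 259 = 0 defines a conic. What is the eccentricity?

Rearranging, 26(x² - 6x) -17(y² - 18y) = 259.
26(x - 3)² -17(y - 9)² = 259 + 234 - 1377 = -884
Divide through by -884 to get (y - 9)²/52 - (x - 3)²/34 = 1.
Hyperbola, center (3, 9), transverse axis vertical; a² = 52, b² = 34.
c² = a² + b² = 86, so c = √86.
e = c/a = √86/2√13 = √1118/26.

e = √1118/26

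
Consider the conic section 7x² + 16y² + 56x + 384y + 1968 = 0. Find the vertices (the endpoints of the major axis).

(-12, -12) and (4, -12)

7(x² + 8x) + 16(y² + 24y) = -1968
7(x + 4)² + 16(y + 12)² = -1968 + 112 + 2304 = 448
Divide through by 448 to get (x + 4)²/64 + (y + 12)²/28 = 1.
Ellipse, center (-4, -12), major axis horizontal; a² = 64, b² = 28.
a = 8. Vertices at (h ± a, k).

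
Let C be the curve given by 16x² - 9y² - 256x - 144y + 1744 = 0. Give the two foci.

(8, -23) and (8, 7)

16(x² - 16x) -9(y² + 16y) = -1744
Complete the square: 16(x - 8)² -9(y + 8)² = -1744 + 1024 - 576 = -1296
Divide through by -1296 to get (y + 8)²/144 - (x - 8)²/81 = 1.
Hyperbola, center (8, -8), transverse axis vertical; a² = 144, b² = 81.
c² = a² + b² = 144 + 81 = 225, so c = 15.
Foci lie on the vertical axis through the center: (h, k ± c).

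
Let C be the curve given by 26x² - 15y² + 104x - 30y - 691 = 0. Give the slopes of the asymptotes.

Group the x- and y-terms: 26(x² + 4x) -15(y² + 2y) = 691
Complete the square: 26(x + 2)² -15(y + 1)² = 691 + 104 - 15 = 780
Dividing both sides by 780: (x + 2)²/30 - (y + 1)²/52 = 1
Hyperbola, center (-2, -1), transverse axis horizontal; a² = 30, b² = 52.
For a horizontal hyperbola the asymptotes have slope ±b/a.
Here that is ±2√13/√30 = ±√390/15.

√390/15 and -√390/15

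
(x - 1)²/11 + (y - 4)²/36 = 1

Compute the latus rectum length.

11/3

Center (1, 4). The larger denominator 36 sits under the y-term, so the major axis is vertical; a² = 36, b² = 11.
Latus rectum length = 2b²/a = 2·11/6 = 11/3.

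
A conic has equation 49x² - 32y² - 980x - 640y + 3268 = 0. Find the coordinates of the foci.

Group: 49(x² - 20x) -32(y² + 20y) = -3268
Complete the square in x and y: 49(x - 10)² -32(y + 10)² = -3268 + 4900 - 3200 = -1568
Dividing both sides by -1568: (y + 10)²/49 - (x - 10)²/32 = 1
Hyperbola, center (10, -10), transverse axis vertical; a² = 49, b² = 32.
c² = a² + b² = 49 + 32 = 81, so c = 9.
Foci lie on the vertical axis through the center: (h, k ± c).

(10, -19) and (10, -1)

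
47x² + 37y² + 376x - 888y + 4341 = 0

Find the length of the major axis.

2√47

Collect terms: 47(x² + 8x) + 37(y² - 24y) = -4341
Completing the square gives 47(x + 4)² + 37(y - 12)² = -4341 + 752 + 5328 = 1739.
Dividing both sides by 1739: (x + 4)²/37 + (y - 12)²/47 = 1
Ellipse, center (-4, 12), major axis vertical; a² = 47, b² = 37.
a² = 47 so a = √47; the major axis has length 2a = 2√47.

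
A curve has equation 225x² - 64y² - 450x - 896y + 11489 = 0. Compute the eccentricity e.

Collect terms: 225(x² - 2x) -64(y² + 14y) = -11489
Completing the square gives 225(x - 1)² -64(y + 7)² = -11489 + 225 - 3136 = -14400.
Divide by -14400: (y + 7)²/225 - (x - 1)²/64 = 1
Hyperbola, center (1, -7), transverse axis vertical; a² = 225, b² = 64.
c² = a² + b² = 289, so c = 17.
e = c/a = 17/15.

e = 17/15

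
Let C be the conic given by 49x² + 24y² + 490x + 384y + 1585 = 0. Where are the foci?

Group: 49(x² + 10x) + 24(y² + 16y) = -1585
Complete the square in x and y: 49(x + 5)² + 24(y + 8)² = -1585 + 1225 + 1536 = 1176
Dividing both sides by 1176: (x + 5)²/24 + (y + 8)²/49 = 1
Ellipse, center (-5, -8), major axis vertical; a² = 49, b² = 24.
c² = a² - b² = 49 - 24 = 25, so c = 5.
Foci lie on the vertical axis through the center: (h, k ± c).

(-5, -13) and (-5, -3)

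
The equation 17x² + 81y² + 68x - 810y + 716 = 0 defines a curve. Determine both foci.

(-10, 5) and (6, 5)

Group: 17(x² + 4x) + 81(y² - 10y) = -716
17(x + 2)² + 81(y - 5)² = -716 + 68 + 2025 = 1377
Divide through by 1377 to get (x + 2)²/81 + (y - 5)²/17 = 1.
Ellipse, center (-2, 5), major axis horizontal; a² = 81, b² = 17.
c² = a² - b² = 81 - 17 = 64, so c = 8.
Foci lie on the horizontal axis through the center: (h ± c, k).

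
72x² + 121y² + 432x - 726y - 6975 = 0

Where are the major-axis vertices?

(-14, 3) and (8, 3)

Group the x- and y-terms: 72(x² + 6x) + 121(y² - 6y) = 6975
Complete the square in x and y: 72(x + 3)² + 121(y - 3)² = 6975 + 648 + 1089 = 8712
Divide through by 8712 to get (x + 3)²/121 + (y - 3)²/72 = 1.
Ellipse, center (-3, 3), major axis horizontal; a² = 121, b² = 72.
a = 11. Vertices at (h ± a, k).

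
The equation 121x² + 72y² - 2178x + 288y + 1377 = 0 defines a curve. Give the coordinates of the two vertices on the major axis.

(9, -13) and (9, 9)

Group the x- and y-terms: 121(x² - 18x) + 72(y² + 4y) = -1377
Completing the square gives 121(x - 9)² + 72(y + 2)² = -1377 + 9801 + 288 = 8712.
Dividing both sides by 8712: (x - 9)²/72 + (y + 2)²/121 = 1
Ellipse, center (9, -2), major axis vertical; a² = 121, b² = 72.
a = 11. Vertices at (h, k ± a).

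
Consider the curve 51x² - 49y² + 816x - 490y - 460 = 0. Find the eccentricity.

e = 10/7

Collect terms: 51(x² + 16x) -49(y² + 10y) = 460
51(x + 8)² -49(y + 5)² = 460 + 3264 - 1225 = 2499
Divide through by 2499 to get (x + 8)²/49 - (y + 5)²/51 = 1.
Hyperbola, center (-8, -5), transverse axis horizontal; a² = 49, b² = 51.
c² = a² + b² = 100, so c = 10.
e = c/a = 10/7.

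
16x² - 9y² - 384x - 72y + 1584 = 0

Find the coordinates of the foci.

(2, -4) and (22, -4)

Rearranging, 16(x² - 24x) -9(y² + 8y) = -1584.
Complete the square in x and y: 16(x - 12)² -9(y + 4)² = -1584 + 2304 - 144 = 576
Divide by 576: (x - 12)²/36 - (y + 4)²/64 = 1
Hyperbola, center (12, -4), transverse axis horizontal; a² = 36, b² = 64.
c² = a² + b² = 36 + 64 = 100, so c = 10.
Foci lie on the horizontal axis through the center: (h ± c, k).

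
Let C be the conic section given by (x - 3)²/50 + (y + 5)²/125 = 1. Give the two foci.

Center (3, -5). The larger denominator 125 sits under the y-term, so the major axis is vertical; a² = 125, b² = 50.
c² = a² - b² = 125 - 50 = 75, so c = 5√3.
Foci lie on the vertical axis through the center: (h, k ± c).

(3, -5 - 5√3) and (3, -5 + 5√3)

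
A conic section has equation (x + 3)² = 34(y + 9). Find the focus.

Vertex (-3, -9); 4p = 34 so p = 17/2. Opens up.
Focus is p units from the vertex along the axis: (h, k + p).

(-3, -1/2)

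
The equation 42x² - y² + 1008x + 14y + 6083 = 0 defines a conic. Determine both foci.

Group: 42(x² + 24x) -(y² - 14y) = -6083
42(x + 12)² -(y - 7)² = -6083 + 6048 - 49 = -84
Divide through by -84 to get (y - 7)²/84 - (x + 12)²/2 = 1.
Hyperbola, center (-12, 7), transverse axis vertical; a² = 84, b² = 2.
c² = a² + b² = 84 + 2 = 86, so c = √86.
Foci lie on the vertical axis through the center: (h, k ± c).

(-12, 7 - √86) and (-12, 7 + √86)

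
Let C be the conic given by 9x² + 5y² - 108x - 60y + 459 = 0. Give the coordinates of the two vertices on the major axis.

Rearranging, 9(x² - 12x) + 5(y² - 12y) = -459.
Completing the square gives 9(x - 6)² + 5(y - 6)² = -459 + 324 + 180 = 45.
Dividing both sides by 45: (x - 6)²/5 + (y - 6)²/9 = 1
Ellipse, center (6, 6), major axis vertical; a² = 9, b² = 5.
a = 3. Vertices at (h, k ± a).

(6, 3) and (6, 9)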